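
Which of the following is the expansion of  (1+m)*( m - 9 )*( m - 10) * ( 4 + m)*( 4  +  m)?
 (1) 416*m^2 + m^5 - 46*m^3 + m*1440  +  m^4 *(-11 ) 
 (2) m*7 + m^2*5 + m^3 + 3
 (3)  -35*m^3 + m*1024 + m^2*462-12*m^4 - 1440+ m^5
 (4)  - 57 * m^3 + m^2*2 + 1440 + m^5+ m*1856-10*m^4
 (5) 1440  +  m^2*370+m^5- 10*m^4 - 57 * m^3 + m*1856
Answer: 5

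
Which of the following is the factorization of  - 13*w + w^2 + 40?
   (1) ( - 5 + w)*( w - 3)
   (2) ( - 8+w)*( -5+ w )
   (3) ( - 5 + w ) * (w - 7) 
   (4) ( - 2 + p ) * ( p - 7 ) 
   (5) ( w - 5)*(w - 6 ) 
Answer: 2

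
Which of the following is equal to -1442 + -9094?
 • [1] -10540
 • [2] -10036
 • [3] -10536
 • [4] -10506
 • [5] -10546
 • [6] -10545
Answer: 3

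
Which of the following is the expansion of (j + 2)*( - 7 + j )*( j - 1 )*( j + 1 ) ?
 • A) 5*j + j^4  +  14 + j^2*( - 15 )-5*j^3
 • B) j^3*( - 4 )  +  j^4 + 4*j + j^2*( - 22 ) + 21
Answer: A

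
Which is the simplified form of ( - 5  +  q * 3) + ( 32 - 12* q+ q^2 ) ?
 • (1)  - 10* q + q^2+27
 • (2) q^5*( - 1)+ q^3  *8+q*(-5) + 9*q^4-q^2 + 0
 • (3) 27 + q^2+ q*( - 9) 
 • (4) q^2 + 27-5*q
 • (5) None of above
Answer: 3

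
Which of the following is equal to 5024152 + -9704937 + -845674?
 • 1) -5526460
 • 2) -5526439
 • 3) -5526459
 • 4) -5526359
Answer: 3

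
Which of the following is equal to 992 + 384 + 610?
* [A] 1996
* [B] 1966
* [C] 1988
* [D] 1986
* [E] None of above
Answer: D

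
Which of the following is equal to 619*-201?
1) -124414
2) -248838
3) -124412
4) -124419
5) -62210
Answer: 4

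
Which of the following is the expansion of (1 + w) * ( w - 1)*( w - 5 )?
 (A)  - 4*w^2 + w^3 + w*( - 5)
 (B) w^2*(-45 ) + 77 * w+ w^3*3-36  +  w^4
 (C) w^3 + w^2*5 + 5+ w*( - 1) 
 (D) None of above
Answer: D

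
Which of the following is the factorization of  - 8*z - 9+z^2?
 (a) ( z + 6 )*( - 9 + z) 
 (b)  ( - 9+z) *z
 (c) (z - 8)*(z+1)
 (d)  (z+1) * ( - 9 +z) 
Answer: d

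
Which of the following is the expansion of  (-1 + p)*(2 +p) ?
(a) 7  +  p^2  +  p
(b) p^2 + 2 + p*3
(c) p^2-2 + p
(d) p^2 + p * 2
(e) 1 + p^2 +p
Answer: c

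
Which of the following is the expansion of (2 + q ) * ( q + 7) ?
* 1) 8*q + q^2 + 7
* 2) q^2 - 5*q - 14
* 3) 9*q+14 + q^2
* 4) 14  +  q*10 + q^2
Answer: 3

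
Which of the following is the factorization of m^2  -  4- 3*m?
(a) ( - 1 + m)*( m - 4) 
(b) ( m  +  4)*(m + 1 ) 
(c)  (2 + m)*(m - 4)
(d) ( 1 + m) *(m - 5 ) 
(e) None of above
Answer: e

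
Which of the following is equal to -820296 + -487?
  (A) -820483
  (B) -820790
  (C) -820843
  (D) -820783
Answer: D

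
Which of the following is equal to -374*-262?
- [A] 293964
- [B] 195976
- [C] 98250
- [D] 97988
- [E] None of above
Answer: D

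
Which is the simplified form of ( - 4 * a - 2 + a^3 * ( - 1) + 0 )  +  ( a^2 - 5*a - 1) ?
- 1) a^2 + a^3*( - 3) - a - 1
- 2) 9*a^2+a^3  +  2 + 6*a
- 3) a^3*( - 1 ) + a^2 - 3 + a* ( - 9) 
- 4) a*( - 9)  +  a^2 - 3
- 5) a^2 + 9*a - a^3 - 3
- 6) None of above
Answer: 3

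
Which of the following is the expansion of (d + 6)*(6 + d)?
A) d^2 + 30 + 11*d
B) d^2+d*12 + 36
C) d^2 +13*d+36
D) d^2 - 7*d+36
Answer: B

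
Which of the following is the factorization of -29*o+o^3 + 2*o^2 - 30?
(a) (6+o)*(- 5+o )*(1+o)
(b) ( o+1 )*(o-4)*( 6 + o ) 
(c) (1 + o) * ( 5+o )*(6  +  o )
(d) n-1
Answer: a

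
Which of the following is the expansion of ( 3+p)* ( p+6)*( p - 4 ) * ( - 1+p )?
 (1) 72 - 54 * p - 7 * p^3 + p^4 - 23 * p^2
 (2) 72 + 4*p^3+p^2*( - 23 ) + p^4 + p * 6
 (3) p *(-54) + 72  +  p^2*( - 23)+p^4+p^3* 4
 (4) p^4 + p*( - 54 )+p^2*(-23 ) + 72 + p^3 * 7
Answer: 3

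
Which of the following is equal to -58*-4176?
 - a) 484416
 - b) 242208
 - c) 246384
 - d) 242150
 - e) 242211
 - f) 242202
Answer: b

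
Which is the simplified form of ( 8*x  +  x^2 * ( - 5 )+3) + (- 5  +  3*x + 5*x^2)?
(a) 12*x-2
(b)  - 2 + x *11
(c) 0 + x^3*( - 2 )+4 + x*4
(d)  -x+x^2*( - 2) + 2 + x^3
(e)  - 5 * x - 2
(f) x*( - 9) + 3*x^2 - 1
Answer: b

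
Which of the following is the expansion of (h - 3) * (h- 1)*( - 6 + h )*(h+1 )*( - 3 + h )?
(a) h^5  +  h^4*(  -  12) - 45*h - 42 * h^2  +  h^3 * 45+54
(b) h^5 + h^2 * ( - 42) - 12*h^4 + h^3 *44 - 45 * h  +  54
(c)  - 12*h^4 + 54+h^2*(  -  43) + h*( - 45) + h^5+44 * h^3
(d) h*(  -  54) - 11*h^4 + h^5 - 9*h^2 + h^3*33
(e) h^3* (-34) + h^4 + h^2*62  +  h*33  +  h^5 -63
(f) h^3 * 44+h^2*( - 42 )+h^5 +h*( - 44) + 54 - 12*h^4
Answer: b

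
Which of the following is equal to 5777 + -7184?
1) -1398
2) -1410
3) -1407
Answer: 3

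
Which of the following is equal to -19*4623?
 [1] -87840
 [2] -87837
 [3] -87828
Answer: 2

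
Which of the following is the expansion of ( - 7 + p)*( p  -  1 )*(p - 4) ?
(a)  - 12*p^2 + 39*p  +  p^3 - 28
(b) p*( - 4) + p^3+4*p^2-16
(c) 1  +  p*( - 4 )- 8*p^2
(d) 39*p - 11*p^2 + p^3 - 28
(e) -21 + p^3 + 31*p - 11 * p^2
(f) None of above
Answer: a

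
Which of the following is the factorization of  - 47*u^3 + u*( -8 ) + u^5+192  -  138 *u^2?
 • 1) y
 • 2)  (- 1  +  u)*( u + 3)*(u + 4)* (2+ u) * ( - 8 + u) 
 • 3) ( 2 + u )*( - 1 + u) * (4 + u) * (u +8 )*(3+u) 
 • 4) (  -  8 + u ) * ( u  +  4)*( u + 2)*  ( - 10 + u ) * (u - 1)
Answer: 2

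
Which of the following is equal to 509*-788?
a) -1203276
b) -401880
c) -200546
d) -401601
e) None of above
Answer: e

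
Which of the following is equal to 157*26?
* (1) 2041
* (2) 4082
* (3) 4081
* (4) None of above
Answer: 2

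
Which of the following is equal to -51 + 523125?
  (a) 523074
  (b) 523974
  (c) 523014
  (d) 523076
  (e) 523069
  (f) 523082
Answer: a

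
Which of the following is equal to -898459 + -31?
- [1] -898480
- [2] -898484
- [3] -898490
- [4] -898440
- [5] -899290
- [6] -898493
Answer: 3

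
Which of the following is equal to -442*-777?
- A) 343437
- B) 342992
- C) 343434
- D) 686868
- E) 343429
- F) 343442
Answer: C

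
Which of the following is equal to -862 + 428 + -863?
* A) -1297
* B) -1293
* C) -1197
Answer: A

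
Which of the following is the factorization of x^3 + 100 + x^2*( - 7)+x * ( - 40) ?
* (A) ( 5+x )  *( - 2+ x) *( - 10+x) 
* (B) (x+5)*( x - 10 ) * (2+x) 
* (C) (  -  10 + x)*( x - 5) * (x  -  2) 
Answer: A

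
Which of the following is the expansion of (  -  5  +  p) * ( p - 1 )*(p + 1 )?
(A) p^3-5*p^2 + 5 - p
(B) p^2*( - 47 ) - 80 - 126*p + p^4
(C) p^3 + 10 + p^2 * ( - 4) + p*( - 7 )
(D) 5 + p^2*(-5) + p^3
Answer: A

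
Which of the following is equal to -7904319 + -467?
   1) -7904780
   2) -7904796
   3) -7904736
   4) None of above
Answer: 4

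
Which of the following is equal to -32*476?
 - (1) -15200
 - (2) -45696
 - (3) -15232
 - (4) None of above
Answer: 3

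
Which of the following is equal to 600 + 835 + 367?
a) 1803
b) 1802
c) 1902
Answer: b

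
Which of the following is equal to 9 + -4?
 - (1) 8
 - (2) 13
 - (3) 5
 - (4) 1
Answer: 3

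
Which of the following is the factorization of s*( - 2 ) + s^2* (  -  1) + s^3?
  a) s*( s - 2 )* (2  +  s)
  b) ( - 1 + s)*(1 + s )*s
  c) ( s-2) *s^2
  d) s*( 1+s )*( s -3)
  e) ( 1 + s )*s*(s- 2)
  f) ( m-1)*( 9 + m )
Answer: e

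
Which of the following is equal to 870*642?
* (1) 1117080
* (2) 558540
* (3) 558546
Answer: 2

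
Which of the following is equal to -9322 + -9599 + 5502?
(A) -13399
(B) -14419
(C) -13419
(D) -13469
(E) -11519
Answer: C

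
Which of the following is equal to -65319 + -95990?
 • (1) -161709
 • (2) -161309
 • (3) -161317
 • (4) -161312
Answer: 2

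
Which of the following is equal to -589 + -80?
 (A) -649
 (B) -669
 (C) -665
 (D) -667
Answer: B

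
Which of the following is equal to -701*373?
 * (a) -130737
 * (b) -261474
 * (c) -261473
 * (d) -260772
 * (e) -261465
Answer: c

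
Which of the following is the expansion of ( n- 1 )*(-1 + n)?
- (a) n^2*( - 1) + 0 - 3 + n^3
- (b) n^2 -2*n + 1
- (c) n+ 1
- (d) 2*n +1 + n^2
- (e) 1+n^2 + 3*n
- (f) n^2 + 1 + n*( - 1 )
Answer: b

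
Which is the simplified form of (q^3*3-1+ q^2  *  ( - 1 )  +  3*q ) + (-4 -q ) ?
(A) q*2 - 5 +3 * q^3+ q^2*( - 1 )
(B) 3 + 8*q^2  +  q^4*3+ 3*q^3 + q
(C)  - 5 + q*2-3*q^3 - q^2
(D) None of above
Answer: A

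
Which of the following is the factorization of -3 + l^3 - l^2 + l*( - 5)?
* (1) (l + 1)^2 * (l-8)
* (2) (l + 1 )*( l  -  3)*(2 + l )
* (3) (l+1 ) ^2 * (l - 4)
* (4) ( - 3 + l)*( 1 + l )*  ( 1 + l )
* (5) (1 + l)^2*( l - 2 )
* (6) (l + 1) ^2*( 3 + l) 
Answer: 4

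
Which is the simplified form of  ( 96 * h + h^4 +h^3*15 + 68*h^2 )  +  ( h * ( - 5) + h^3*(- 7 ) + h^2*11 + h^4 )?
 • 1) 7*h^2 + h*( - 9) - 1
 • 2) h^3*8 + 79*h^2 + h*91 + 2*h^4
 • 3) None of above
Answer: 2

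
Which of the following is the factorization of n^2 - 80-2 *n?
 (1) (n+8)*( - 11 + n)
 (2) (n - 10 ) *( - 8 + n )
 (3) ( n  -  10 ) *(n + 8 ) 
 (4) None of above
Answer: 3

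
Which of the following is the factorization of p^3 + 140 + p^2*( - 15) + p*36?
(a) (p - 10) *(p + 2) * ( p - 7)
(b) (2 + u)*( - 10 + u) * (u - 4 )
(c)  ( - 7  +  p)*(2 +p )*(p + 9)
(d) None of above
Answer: a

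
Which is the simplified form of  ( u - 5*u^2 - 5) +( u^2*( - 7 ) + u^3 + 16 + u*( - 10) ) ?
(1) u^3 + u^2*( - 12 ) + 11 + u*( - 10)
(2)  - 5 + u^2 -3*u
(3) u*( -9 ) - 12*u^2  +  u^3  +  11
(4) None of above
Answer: 3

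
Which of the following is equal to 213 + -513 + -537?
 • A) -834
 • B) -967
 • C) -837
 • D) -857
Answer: C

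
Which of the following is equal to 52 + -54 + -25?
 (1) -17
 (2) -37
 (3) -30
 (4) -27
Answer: 4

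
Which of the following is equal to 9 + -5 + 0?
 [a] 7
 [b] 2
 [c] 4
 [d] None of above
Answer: c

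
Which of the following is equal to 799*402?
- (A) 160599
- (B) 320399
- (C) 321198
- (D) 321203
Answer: C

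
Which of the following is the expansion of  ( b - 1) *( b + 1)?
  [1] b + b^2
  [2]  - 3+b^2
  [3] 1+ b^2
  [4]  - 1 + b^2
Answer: 4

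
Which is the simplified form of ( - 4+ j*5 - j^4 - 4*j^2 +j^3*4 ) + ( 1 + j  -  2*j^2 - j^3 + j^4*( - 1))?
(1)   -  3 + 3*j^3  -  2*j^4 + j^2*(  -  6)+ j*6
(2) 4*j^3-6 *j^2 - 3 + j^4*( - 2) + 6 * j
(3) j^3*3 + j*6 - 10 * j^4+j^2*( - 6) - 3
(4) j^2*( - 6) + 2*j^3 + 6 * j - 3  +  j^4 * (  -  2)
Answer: 1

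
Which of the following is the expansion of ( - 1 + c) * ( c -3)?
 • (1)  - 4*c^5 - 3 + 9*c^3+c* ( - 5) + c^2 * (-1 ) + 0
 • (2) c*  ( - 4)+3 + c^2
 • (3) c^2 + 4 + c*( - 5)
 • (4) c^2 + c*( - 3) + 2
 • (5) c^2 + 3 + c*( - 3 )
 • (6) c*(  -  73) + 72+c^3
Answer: 2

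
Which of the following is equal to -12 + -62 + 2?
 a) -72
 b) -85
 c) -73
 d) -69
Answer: a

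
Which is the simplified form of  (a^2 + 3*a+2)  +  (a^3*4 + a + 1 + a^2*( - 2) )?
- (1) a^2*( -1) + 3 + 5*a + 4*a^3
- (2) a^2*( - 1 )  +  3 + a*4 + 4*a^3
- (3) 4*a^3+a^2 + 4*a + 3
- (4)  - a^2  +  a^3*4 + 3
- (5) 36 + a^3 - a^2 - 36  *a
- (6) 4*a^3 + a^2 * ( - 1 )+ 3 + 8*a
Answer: 2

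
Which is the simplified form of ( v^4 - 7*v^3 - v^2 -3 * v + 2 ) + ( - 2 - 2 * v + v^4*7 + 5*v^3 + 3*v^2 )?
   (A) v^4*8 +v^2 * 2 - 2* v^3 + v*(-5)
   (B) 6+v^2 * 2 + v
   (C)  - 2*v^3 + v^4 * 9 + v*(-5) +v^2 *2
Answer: A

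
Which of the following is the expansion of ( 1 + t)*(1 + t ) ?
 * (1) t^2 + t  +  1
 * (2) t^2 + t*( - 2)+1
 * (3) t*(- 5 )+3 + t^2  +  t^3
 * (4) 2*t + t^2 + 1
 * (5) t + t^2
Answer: 4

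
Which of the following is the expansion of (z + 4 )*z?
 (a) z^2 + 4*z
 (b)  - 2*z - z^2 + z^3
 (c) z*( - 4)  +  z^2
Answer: a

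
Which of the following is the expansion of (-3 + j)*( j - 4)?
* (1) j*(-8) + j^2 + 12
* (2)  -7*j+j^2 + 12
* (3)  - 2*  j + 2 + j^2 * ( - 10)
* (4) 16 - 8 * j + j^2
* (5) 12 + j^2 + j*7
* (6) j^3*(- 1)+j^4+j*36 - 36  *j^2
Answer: 2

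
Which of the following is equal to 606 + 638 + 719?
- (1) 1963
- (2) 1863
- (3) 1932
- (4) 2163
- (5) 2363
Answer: 1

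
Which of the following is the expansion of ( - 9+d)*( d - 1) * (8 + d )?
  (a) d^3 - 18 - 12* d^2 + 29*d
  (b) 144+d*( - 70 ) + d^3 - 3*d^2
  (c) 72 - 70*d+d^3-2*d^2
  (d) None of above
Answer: d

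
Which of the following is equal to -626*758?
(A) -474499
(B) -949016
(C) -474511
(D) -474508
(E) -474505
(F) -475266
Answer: D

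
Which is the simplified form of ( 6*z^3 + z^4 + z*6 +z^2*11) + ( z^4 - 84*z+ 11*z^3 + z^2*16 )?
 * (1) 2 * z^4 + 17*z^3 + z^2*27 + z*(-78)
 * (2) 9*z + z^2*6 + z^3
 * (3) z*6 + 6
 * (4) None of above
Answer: 1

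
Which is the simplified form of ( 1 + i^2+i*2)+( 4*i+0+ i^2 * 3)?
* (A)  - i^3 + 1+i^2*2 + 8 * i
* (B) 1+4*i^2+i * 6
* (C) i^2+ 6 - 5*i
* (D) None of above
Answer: B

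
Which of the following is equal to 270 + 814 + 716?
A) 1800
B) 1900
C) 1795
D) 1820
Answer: A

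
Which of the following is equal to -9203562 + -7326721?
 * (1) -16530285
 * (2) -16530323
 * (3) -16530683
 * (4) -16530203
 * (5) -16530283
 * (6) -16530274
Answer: 5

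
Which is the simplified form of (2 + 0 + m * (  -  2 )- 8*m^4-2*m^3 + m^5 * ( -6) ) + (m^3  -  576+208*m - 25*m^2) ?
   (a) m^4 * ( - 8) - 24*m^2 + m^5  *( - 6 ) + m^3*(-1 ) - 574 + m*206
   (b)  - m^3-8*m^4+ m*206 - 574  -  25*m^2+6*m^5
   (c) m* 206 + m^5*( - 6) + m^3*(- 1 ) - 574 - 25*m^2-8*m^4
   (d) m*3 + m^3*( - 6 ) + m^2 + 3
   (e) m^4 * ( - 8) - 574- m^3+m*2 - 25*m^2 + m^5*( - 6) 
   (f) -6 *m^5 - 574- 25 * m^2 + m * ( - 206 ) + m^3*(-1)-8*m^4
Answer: c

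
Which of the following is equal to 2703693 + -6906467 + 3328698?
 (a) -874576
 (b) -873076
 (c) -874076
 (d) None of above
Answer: c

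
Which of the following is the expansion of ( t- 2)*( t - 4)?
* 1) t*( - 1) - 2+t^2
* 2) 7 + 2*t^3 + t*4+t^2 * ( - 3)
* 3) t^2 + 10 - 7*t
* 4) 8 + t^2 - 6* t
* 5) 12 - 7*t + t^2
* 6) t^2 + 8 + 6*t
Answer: 4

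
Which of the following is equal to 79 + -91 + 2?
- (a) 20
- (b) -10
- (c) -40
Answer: b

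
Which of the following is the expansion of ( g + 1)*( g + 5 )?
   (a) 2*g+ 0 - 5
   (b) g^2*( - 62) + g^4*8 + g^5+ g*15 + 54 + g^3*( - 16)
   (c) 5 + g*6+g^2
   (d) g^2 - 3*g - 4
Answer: c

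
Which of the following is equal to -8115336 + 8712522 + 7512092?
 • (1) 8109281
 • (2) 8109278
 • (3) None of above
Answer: 2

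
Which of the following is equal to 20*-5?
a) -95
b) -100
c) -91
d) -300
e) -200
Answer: b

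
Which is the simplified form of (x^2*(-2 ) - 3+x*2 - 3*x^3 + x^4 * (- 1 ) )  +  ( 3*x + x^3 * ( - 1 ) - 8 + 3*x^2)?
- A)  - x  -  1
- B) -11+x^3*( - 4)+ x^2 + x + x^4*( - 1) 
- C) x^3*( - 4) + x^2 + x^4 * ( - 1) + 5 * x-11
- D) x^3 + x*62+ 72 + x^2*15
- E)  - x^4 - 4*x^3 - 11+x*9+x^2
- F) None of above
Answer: C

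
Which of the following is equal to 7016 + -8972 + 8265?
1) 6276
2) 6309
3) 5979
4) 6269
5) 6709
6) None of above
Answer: 2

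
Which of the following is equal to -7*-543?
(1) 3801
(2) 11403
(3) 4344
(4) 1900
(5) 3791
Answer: 1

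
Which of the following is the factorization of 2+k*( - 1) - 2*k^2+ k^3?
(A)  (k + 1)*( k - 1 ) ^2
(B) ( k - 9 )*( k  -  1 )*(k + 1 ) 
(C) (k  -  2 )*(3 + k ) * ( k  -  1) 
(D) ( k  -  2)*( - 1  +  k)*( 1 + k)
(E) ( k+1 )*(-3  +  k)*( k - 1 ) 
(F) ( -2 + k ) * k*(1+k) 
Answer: D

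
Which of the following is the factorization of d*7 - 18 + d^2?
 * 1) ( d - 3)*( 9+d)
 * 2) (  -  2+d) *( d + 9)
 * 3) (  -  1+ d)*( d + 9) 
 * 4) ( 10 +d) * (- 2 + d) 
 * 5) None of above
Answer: 2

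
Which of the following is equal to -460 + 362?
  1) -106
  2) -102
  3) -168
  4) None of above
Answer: 4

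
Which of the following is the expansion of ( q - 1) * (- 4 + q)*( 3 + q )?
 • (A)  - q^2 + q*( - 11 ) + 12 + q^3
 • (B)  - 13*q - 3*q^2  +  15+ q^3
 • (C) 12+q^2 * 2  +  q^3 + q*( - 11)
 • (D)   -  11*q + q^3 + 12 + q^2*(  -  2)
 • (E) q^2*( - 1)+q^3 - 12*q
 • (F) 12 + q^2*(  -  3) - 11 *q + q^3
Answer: D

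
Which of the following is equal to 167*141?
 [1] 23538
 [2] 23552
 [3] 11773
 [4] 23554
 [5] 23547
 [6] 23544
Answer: 5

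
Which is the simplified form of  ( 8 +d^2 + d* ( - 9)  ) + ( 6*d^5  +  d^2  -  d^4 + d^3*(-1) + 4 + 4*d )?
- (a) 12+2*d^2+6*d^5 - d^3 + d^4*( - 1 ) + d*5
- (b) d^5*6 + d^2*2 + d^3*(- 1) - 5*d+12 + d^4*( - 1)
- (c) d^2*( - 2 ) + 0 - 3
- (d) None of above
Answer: b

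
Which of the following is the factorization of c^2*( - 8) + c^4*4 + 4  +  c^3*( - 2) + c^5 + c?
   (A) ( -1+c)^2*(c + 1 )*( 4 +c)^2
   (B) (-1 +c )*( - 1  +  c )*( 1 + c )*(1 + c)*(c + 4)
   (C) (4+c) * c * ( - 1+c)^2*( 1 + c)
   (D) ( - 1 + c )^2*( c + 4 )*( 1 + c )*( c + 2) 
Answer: B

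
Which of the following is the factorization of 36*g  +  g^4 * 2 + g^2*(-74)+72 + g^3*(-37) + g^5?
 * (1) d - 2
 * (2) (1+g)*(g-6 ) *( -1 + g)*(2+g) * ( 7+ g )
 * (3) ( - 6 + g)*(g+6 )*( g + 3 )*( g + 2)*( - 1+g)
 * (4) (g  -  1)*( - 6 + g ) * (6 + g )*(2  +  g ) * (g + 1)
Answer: 4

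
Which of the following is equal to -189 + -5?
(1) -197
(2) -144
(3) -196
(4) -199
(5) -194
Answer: 5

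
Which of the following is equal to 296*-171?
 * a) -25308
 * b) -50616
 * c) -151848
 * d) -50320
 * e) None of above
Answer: b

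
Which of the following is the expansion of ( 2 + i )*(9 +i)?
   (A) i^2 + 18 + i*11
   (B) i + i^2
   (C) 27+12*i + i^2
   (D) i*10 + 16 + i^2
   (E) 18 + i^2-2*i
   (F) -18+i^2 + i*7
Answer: A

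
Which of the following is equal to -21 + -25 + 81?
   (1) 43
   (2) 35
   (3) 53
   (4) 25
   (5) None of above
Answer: 2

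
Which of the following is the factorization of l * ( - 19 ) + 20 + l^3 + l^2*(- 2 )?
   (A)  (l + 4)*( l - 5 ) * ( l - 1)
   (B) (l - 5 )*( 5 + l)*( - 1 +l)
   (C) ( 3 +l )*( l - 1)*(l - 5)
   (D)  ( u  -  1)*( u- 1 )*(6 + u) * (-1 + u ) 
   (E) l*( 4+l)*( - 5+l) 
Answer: A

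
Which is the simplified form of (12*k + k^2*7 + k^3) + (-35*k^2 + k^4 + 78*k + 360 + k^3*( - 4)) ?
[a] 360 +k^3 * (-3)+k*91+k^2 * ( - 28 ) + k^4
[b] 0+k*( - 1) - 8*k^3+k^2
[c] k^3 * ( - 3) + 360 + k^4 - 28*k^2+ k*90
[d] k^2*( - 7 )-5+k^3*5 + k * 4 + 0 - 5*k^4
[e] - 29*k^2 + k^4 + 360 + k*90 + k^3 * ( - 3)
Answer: c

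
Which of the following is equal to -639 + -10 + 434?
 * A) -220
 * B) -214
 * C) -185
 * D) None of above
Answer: D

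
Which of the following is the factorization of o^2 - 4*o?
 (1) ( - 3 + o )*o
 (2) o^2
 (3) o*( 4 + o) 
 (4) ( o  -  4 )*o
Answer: 4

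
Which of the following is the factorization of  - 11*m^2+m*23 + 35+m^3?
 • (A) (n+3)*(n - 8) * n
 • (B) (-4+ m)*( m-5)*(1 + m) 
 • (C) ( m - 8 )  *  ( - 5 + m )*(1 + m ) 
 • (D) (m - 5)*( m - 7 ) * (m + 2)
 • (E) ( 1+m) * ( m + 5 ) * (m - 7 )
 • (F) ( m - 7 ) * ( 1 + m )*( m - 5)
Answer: F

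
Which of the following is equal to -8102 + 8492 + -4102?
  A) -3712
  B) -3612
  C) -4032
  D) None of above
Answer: A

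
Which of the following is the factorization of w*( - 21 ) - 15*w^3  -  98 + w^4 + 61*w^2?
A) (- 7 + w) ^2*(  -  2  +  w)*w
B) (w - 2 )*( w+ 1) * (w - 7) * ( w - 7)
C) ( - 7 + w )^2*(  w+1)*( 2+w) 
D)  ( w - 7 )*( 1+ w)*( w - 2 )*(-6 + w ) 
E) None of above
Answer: B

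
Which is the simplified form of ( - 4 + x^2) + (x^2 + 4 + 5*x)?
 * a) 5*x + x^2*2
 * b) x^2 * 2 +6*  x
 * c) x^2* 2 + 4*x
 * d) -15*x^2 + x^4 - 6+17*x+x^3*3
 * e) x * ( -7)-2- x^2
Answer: a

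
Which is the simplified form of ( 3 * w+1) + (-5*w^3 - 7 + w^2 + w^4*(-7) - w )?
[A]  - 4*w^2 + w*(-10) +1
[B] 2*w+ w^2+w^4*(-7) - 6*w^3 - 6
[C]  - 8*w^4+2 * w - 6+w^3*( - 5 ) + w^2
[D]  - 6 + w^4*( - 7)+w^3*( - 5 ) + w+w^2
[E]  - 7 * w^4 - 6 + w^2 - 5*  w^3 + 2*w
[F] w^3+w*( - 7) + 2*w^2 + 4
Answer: E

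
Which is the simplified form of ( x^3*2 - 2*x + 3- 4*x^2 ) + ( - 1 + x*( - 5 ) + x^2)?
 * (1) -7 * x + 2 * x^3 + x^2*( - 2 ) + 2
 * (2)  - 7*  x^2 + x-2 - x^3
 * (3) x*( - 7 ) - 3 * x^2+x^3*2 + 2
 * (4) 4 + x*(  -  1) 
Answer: 3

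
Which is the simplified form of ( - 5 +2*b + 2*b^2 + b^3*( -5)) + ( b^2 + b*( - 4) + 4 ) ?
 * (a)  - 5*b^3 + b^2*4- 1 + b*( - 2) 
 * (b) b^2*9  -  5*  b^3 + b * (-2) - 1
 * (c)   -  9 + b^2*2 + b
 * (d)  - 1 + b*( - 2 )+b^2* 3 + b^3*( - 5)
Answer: d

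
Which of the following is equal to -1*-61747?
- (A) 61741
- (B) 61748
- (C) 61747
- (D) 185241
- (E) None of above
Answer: C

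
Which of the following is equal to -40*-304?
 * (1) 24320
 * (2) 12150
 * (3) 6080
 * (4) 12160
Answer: 4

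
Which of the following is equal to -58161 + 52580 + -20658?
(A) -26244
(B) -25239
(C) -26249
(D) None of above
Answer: D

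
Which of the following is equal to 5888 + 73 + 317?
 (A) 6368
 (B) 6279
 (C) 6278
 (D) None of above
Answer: C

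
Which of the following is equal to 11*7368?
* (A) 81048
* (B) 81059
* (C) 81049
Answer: A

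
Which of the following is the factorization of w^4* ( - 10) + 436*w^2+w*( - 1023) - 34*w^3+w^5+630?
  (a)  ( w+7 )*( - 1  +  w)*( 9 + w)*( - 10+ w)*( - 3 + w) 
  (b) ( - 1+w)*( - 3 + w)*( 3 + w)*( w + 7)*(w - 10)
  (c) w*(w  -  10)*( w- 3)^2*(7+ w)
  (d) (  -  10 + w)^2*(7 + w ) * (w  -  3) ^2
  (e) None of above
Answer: e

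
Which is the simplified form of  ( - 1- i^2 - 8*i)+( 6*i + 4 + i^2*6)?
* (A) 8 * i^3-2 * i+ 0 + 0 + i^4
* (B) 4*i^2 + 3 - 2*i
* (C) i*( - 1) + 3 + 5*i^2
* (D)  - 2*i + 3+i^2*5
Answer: D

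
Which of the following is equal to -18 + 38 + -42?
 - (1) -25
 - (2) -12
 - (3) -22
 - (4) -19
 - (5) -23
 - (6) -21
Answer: 3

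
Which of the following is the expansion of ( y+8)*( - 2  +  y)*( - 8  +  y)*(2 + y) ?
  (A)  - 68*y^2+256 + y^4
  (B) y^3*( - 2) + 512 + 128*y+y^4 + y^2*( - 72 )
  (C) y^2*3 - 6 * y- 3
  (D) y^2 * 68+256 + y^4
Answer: A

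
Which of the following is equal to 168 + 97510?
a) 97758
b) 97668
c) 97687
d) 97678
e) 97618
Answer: d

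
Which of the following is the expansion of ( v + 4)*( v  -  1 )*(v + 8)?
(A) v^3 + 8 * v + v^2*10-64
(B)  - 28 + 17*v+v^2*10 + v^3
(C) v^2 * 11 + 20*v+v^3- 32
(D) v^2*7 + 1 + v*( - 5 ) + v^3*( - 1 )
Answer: C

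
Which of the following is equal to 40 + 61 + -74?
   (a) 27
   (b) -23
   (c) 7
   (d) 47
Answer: a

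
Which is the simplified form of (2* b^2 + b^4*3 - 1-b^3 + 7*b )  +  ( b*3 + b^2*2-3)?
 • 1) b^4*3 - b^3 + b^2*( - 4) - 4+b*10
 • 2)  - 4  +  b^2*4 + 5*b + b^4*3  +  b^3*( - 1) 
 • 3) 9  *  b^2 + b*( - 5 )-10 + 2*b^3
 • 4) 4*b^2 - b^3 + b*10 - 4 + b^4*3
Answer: 4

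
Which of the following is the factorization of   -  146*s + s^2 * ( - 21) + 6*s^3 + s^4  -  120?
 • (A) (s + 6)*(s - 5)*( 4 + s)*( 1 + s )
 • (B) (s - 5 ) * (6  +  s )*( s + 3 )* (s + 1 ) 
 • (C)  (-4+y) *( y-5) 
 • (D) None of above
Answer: A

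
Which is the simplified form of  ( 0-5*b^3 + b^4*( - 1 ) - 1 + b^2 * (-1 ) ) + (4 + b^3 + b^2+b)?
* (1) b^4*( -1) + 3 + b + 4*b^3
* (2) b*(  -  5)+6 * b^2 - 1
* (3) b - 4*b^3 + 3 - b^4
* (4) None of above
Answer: 3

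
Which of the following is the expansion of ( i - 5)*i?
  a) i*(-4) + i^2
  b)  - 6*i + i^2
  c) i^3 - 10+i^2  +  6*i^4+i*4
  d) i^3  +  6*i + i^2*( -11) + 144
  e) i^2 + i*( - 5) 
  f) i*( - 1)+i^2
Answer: e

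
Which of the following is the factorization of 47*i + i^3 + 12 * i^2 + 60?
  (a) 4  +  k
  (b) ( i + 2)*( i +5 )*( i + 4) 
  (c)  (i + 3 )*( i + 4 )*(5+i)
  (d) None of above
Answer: c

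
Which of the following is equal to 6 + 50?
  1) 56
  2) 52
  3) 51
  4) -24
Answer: 1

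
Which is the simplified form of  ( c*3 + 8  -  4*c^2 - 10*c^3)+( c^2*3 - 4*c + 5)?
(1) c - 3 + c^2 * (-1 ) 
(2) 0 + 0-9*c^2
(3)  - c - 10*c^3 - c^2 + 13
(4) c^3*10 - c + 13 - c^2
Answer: 3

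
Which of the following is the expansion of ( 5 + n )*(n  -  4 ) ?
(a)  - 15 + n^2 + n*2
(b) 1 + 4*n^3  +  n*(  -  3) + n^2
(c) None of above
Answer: c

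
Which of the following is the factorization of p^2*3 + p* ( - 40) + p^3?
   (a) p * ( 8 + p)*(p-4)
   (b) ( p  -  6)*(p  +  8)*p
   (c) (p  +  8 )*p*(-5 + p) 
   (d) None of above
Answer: c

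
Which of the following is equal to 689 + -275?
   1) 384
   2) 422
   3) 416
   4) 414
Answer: 4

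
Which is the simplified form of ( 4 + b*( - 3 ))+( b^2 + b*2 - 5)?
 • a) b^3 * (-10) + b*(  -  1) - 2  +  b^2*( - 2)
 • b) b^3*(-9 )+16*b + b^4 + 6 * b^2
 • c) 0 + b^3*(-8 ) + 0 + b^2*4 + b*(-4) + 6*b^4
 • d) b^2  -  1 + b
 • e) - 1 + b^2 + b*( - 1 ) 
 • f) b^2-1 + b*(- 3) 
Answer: e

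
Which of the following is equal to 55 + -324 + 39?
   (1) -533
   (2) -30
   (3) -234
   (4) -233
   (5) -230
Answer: 5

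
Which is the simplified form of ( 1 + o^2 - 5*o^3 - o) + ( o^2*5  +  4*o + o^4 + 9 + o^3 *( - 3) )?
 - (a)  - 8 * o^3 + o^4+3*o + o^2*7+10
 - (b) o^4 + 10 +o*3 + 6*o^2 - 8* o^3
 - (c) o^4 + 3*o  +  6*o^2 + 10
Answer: b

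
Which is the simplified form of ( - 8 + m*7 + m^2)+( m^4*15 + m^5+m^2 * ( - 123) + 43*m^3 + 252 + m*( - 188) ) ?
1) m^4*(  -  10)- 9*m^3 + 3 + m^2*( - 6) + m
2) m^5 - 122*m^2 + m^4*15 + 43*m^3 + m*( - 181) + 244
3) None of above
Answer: 2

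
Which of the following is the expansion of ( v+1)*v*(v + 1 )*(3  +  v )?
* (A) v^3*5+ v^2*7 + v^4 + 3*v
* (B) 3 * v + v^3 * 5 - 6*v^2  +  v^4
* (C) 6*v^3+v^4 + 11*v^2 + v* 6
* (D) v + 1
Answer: A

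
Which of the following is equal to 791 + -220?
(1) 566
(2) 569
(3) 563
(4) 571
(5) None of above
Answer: 4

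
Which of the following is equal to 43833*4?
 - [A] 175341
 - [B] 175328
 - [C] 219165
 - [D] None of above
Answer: D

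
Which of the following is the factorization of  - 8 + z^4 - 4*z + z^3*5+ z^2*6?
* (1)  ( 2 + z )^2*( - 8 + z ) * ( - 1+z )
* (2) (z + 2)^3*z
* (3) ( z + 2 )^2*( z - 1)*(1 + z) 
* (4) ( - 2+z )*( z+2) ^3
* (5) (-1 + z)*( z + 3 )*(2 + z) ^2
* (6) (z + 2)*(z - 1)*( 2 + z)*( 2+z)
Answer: 6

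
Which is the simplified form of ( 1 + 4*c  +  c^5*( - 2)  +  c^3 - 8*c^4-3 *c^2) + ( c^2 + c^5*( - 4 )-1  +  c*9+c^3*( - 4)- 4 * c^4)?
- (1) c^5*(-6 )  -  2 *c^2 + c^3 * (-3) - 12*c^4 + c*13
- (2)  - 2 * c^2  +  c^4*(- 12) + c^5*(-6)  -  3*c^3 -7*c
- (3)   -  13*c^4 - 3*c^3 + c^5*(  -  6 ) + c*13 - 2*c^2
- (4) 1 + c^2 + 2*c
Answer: 1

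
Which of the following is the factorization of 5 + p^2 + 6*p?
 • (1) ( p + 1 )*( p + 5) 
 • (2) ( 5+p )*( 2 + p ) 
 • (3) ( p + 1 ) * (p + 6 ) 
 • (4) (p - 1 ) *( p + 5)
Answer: 1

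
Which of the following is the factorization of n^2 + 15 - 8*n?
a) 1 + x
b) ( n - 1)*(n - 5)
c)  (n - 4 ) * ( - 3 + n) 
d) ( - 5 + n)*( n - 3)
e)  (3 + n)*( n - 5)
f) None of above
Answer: d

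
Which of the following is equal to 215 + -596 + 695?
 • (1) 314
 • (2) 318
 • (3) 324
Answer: 1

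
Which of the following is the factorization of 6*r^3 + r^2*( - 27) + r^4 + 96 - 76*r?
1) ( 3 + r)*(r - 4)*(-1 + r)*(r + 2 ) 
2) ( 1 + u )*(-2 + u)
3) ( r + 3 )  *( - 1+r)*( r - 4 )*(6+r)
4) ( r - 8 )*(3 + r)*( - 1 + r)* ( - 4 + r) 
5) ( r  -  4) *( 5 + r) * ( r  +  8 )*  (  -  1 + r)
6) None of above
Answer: 6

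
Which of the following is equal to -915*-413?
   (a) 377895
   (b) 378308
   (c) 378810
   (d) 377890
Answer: a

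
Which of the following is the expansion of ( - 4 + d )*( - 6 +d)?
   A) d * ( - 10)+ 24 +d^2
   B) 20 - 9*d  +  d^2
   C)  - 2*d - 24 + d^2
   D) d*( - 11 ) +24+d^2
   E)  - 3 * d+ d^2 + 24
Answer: A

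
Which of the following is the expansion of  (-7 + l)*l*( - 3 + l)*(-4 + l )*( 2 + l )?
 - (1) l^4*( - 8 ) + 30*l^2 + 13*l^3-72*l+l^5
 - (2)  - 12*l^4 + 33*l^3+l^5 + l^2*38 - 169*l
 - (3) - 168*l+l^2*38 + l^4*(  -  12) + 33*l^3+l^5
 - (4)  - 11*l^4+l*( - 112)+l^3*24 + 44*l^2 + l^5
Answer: 3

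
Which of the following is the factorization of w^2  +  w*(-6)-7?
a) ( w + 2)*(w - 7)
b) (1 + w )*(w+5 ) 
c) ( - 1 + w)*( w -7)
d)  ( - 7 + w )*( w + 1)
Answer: d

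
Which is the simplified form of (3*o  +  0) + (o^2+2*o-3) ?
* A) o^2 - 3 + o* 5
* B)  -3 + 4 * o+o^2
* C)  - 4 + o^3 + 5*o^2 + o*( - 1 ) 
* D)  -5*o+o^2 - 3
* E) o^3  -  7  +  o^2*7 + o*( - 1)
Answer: A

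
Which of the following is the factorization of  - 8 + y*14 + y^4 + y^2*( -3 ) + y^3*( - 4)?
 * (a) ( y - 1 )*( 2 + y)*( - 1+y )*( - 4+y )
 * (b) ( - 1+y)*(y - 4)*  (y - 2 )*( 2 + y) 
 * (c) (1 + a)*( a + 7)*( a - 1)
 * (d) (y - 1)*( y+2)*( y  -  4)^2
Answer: a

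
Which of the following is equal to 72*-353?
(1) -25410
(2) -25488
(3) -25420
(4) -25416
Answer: 4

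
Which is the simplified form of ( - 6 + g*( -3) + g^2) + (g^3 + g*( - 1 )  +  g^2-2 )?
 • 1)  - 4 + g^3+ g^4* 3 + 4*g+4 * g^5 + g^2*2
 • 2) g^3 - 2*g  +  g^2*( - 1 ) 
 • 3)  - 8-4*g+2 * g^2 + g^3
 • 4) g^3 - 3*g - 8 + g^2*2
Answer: 3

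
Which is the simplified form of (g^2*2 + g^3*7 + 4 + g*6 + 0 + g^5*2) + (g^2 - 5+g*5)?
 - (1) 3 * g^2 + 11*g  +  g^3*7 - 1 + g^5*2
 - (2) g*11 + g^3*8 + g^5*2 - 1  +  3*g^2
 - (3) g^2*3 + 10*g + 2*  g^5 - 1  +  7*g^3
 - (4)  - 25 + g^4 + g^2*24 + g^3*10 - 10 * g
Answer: 1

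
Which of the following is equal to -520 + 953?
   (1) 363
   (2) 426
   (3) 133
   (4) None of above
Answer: 4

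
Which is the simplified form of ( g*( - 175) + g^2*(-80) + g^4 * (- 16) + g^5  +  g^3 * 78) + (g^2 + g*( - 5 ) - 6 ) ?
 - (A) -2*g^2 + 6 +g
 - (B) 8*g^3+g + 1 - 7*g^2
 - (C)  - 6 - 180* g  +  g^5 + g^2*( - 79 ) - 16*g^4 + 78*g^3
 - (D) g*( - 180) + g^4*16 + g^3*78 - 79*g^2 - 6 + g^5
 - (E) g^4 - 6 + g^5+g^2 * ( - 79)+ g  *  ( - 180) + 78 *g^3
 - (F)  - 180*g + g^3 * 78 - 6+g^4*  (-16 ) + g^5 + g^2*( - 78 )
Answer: C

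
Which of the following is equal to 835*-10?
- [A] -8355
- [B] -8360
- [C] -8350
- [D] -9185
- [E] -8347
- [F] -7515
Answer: C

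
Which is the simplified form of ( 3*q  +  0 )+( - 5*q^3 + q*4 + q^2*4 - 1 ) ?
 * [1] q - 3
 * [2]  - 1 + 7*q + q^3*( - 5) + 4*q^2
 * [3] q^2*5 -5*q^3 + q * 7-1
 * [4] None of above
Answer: 2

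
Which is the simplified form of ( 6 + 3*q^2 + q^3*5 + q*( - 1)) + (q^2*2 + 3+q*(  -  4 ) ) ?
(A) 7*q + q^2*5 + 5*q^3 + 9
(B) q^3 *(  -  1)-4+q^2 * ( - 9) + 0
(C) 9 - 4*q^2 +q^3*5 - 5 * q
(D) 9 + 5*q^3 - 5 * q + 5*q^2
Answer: D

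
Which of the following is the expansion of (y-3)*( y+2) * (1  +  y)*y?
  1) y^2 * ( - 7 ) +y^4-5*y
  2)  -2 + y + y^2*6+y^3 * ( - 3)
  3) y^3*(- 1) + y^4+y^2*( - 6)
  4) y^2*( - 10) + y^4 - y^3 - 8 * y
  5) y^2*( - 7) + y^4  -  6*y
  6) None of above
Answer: 5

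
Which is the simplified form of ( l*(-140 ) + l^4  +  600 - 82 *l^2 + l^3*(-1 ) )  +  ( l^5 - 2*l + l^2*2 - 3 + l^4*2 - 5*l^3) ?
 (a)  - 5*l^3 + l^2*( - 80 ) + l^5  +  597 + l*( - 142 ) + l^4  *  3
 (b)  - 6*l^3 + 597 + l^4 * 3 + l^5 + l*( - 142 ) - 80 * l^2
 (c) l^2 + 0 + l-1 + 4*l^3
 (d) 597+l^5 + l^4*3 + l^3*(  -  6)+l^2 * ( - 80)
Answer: b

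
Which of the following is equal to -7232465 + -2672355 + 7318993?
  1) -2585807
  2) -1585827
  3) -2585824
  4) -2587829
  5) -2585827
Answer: 5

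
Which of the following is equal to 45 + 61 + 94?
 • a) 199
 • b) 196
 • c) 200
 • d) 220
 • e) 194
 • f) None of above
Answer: c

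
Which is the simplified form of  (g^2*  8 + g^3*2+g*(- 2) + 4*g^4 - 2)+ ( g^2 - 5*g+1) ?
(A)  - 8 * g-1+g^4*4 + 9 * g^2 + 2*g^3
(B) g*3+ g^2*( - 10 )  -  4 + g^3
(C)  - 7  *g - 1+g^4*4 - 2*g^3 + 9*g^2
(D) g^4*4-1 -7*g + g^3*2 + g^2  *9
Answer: D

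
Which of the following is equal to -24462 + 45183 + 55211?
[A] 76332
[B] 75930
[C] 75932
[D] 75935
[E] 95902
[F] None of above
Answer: C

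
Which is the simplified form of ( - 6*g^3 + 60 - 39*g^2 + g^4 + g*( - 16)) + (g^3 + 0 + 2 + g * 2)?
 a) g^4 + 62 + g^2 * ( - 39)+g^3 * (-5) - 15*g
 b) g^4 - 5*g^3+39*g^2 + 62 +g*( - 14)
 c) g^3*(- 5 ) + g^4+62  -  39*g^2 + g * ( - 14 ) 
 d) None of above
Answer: c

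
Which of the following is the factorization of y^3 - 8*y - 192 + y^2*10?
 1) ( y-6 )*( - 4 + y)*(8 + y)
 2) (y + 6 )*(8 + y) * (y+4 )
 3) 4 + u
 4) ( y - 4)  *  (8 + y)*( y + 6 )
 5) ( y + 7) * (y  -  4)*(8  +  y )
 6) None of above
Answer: 4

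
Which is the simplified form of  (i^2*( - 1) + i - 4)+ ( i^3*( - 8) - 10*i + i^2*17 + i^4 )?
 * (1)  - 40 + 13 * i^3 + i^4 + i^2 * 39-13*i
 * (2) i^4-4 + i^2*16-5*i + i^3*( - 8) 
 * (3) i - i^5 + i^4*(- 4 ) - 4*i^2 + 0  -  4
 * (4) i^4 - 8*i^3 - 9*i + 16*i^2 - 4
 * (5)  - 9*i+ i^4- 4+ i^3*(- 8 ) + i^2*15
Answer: 4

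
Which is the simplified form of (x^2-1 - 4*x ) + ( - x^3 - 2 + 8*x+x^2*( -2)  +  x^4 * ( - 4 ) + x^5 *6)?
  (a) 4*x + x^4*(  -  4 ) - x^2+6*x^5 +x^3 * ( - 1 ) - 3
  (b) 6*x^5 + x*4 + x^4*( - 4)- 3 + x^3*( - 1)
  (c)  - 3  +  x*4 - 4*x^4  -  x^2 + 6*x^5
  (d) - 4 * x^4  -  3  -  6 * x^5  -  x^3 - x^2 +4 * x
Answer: a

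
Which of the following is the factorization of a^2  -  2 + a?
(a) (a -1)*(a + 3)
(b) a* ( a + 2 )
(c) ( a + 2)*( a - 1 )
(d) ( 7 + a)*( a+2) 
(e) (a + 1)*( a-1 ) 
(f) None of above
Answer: c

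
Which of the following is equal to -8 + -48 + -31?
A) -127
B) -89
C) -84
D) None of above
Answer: D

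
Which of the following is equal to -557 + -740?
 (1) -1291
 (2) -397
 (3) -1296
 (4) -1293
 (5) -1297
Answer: 5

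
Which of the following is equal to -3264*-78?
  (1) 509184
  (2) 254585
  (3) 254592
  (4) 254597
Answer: 3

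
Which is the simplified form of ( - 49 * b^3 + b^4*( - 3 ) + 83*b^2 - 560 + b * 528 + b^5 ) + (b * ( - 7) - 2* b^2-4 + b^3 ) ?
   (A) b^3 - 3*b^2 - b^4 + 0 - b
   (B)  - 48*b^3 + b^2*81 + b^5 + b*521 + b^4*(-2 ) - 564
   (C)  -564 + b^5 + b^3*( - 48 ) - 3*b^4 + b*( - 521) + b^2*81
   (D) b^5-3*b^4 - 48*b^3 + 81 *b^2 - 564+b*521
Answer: D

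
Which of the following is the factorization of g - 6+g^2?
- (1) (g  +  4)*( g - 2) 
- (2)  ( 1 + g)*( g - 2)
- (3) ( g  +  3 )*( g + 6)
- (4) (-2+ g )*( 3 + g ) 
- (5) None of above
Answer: 4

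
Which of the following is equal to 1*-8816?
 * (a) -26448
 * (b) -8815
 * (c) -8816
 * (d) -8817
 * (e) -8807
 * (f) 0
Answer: c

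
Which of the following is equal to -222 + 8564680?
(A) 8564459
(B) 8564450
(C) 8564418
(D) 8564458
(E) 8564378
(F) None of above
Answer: D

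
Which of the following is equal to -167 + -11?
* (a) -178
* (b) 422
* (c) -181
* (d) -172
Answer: a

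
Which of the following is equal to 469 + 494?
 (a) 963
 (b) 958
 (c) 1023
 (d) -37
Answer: a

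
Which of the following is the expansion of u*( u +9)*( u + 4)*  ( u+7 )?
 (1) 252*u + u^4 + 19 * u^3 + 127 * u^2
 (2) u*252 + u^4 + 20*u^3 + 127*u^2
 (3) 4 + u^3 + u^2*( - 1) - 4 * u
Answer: 2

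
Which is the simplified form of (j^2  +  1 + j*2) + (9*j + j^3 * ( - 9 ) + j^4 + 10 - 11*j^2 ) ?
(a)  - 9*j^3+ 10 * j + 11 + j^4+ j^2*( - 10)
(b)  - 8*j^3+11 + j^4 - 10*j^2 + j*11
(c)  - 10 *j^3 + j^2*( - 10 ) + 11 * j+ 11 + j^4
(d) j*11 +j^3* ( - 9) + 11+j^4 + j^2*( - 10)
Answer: d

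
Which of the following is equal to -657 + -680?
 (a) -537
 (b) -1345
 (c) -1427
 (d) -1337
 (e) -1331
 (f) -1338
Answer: d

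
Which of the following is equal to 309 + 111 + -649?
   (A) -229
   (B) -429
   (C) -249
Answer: A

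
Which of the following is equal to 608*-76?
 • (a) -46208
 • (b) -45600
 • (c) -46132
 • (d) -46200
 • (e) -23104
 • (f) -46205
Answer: a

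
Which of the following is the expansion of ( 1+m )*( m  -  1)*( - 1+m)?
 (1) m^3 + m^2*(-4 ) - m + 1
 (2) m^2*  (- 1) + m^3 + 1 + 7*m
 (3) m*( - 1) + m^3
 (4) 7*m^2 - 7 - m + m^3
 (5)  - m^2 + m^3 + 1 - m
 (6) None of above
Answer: 5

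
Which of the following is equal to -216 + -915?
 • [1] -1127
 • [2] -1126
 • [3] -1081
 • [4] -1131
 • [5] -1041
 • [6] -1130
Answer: 4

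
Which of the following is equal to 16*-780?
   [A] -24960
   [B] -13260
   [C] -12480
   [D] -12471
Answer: C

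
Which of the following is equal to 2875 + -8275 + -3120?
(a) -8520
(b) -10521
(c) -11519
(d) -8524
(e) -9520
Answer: a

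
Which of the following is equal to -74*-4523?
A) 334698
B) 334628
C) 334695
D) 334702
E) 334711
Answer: D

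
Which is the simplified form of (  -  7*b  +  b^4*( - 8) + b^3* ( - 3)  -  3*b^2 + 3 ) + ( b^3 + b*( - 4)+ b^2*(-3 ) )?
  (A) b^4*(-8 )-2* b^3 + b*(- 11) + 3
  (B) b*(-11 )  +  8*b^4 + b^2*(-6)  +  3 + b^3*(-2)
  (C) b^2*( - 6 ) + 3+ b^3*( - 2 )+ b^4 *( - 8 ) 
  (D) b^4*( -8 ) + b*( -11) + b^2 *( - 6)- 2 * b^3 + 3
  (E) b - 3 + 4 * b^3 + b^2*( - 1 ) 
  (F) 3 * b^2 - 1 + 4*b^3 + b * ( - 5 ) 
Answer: D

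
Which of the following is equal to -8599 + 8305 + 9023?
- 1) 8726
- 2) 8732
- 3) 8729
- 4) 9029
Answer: 3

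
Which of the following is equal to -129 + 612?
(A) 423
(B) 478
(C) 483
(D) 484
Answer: C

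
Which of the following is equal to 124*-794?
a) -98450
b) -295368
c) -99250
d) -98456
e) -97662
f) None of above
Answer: d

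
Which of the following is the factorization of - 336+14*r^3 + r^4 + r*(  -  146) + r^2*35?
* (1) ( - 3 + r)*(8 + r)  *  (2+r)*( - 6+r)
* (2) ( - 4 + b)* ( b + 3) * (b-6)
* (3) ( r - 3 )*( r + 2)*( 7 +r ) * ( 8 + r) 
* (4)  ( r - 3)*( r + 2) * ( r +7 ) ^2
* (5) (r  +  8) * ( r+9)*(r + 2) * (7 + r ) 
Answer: 3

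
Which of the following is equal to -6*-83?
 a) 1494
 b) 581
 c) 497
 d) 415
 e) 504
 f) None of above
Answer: f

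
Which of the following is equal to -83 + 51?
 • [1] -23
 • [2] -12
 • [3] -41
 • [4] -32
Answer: 4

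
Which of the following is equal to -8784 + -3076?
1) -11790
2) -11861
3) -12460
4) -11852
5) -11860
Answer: 5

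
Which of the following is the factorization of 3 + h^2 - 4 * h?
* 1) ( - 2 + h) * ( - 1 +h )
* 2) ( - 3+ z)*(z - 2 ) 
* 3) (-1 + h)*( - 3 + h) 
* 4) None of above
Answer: 3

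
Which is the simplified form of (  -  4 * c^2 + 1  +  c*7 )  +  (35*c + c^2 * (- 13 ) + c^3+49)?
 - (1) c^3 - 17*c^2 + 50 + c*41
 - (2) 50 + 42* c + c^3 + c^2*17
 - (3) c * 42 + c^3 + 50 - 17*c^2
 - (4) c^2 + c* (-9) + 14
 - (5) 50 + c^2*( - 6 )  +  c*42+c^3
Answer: 3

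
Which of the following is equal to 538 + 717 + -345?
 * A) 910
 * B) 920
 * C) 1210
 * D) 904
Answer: A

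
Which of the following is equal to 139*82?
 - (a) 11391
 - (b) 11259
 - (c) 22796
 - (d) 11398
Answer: d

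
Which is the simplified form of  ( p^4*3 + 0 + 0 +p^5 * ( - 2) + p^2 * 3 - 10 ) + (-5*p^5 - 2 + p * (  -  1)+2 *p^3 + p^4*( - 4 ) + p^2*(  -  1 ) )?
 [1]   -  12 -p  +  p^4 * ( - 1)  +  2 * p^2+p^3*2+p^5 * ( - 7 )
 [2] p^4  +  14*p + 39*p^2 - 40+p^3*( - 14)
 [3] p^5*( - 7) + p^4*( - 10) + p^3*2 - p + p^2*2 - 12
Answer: 1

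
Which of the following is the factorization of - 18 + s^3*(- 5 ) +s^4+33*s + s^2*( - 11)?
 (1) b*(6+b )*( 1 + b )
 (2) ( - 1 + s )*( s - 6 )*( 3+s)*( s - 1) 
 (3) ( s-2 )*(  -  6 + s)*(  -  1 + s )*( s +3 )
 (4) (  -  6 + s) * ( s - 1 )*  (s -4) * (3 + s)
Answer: 2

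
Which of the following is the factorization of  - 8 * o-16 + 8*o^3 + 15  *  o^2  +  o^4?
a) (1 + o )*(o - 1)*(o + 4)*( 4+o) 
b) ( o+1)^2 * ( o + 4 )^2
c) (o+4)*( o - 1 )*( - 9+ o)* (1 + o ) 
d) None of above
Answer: a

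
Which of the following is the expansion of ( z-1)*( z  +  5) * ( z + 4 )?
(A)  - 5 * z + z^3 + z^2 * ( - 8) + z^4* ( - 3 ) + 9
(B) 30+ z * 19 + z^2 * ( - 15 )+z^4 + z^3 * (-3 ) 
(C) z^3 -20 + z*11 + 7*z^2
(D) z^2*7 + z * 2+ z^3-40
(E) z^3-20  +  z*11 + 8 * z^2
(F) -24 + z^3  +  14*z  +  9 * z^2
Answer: E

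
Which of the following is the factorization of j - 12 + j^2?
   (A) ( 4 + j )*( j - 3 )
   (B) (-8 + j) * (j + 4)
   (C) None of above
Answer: A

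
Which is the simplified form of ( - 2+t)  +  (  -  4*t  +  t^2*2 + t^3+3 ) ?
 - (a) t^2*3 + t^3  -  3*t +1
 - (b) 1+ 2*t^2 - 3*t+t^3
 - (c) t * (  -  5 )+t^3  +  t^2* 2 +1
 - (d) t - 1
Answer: b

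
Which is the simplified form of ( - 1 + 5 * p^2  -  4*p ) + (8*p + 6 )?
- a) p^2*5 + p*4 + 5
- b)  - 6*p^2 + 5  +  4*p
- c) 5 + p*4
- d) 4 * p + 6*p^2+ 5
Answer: a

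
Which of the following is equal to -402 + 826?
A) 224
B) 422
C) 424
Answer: C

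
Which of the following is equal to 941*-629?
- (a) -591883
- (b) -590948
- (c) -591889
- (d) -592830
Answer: c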